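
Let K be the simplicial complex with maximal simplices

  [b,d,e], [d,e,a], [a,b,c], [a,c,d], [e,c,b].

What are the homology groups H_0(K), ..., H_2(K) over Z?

H_0 = Z,  H_1 = Z,  H_2 = 0.

K has 5 vertices, 10 edges, 5 triangles.
rank ∂_0 = 0, rank ∂_1 = 4 ⇒ b_0 = 5 − 0 − 4 = 1; all invariant factors of ∂_1 are 1 so no torsion. So H_0 ≅ Z.
rank ∂_1 = 4, rank ∂_2 = 5 ⇒ b_1 = 10 − 4 − 5 = 1; all invariant factors of ∂_2 are 1 so no torsion. So H_1 ≅ Z.
rank ∂_2 = 5, rank ∂_3 = 0 ⇒ b_2 = 5 − 5 − 0 = 0. So H_2 ≅ 0.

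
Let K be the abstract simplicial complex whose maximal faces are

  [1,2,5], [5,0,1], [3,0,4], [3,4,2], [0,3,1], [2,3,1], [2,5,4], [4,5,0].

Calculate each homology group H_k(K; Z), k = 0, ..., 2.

Take the total order 0 < 1 < 2 < 3 < 4 < 5 on the vertex set. Then K (dimension 2) consists of the simplices:

  0-simplices (6): [0], [1], [2], [3], [4], [5]
  1-simplices (12): [0,1], [0,3], [0,4], [0,5], [1,2], [1,3], [1,5], [2,3], [2,4], [2,5], [3,4], [4,5]
  2-simplices (8): [0,1,3], [0,1,5], [0,3,4], [0,4,5], [1,2,3], [1,2,5], [2,3,4], [2,4,5]

Hence C_0 ≅ Z^6, C_1 ≅ Z^12, C_2 ≅ Z^8.

Boundary ∂_1: C_1 → C_0 sends each edge [p,q] (with p < q) to q − p. For instance
  ∂[4,5] = [5] − [4].
As a 6×12 matrix over Z this has rank 5, with invariant factors (1,1,1,1,1).

∂_2: C_2 → C_1 sends each 2-simplex [p,q,r] to [q,r] − [p,r] + [p,q]. For instance
  ∂[0,4,5] = [4,5] − [0,5] + [0,4],
  ∂[0,1,3] = [1,3] − [0,3] + [0,1].
As a 12×8 matrix over Z this has rank 7, with invariant factors (1,1,1,1,1,1,1).

Computing H_k = (kernel of ∂_k) / (image of ∂_{k+1}):

  H_0: rank C_0 − rank ∂_1 = 6 − 5 = 1, and the invariant factors of ∂_1 are all 1, so H_0 ≅ Z.
  H_1: rank ker ∂_1 − rank ∂_2 = (12 − 5) − 7 = 0, and the invariant factors of ∂_2 are all 1, so H_1 ≅ 0.
  H_2: rank ker ∂_2 − rank ∂_3 = (8 − 7) − 0 = 1, and there is no ∂_3, so H_2 ≅ Z.

As a check, the Euler characteristic is 6 − 12 + 8 = 2, which agrees with 1 − 0 + 1 = 2.

H_0 = Z,  H_1 = 0,  H_2 = Z.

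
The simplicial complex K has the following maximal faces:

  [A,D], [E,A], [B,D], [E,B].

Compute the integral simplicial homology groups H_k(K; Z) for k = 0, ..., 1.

Fix the vertex order A < B < D < E and write every simplex with vertices in increasing order. Then dim K = 1 and the simplices of K are:

  0-simplices (4): A, B, D, E
  1-simplices (4): AD, AE, BD, BE

giving chain groups C_0 ≅ Z^4, C_1 ≅ Z^4.

The boundary map ∂_1: C_1 → C_0 sends each edge [p,q] (with p < q) to q − p.
The 4×4 boundary matrix has rank 3 and Smith normal form diag(1,1,1).

Now H_k = ker ∂_k / im ∂_{k+1}, so:

  H_0: rank C_0 − rank ∂_1 = 4 − 3 = 1, and the invariant factors of ∂_1 are all 1, so H_0 = Z.
  H_1: rank ker ∂_1 − rank ∂_2 = (4 − 3) − 0 = 1, and there is no ∂_2, so H_1 = Z.

(K is a triangulation of the circle S^1.)

H_0 ≅ Z,  H_1 ≅ Z.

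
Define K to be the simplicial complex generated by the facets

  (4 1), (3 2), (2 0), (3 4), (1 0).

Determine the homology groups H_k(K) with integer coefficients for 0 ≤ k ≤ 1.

H_0 = Z,  H_1 = Z.

We work with the vertex ordering 0 < 1 < 2 < 3 < 4. The simplices of K, each written with vertices in increasing order, are:

  0-simplices (5): [0], [1], [2], [3], [4]
  1-simplices (5): [0,1], [0,2], [1,4], [2,3], [3,4]

Hence C_0 ≅ Z^5, C_1 ≅ Z^5.

Boundary ∂_1: C_1 → C_0 is given by ∂[p,q] = [q] − [p].
As a 5×5 matrix over Z this has rank 4, with invariant factors (1,1,1,1).

Reading off H_k = ker ∂_k / im ∂_{k+1}:

  H_0: rank C_0 − rank ∂_1 = 5 − 4 = 1, and the invariant factors of ∂_1 are all 1, so H_0 ≅ Z.
  H_1: rank ker ∂_1 − rank ∂_2 = (5 − 4) − 0 = 1, and there is no ∂_2, so H_1 ≅ Z.

(K is a triangulation of the circle S^1.)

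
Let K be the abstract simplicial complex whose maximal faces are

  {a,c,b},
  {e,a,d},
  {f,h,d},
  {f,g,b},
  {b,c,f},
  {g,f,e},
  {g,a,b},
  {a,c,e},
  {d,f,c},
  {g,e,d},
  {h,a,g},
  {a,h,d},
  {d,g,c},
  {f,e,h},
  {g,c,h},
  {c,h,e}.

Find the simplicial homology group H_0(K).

Take the total order a < b < c < d < e < f < g < h on the vertex set. Then K (dimension 2) consists of the simplices:

  0-simplices (8): a, b, c, d, e, f, g, h
  1-simplices (24): ab, ac, ad, ae, ag, ah, bc, bf, bg, cd, ce, cf, cg, ch, de, df, dg, dh, ef, eg, eh, fg, fh, gh
  2-simplices (16): abc, abg, ace, ade, adh, agh, bcf, bfg, cdf, cdg, ceh, cgh, deg, dfh, efg, efh

giving chain groups C_0 ≅ Z^8, C_1 ≅ Z^24, C_2 ≅ Z^16.

Boundary ∂_1: C_1 → C_0 sends each edge [p,q] (with p < q) to q − p.
This gives a 8×24 integer matrix of rank 7; reducing to Smith normal form yields diagonal entries (1,1,1,1,1,1,1).

The boundary map ∂_2: C_2 → C_1 sends each 2-simplex [p,q,r] to [q,r] − [p,r] + [p,q]. For instance
  ∂abg = bg − ag + ab,
  ∂abc = bc − ac + ab.
As a 24×16 matrix over Z this has rank 15, with invariant factors (1,1,1,1,1,1,1,1,1,1,1,1,1,1,1).

Reading off H_k = ker ∂_k / im ∂_{k+1}:

  H_0: rank C_0 − rank ∂_1 = 8 − 7 = 1, and the invariant factors of ∂_1 are all 1, so H_0 ≅ Z.

(K is a triangulation of the torus T^2.)

H_0 = Z.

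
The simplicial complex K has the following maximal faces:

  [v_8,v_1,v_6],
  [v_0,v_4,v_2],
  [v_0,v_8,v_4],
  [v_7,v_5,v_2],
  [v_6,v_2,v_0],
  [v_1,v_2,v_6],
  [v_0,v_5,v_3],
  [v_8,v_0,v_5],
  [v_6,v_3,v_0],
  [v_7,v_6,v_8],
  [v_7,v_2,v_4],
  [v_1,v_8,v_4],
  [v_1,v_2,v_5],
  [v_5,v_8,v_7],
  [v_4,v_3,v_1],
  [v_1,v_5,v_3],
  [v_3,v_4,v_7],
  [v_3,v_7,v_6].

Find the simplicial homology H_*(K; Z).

K has 9 vertices, 27 edges, 18 triangles.
rank ∂_0 = 0, rank ∂_1 = 8 ⇒ b_0 = 9 − 0 − 8 = 1; all invariant factors of ∂_1 are 1 so no torsion. So H_0 ≅ Z.
rank ∂_1 = 8, rank ∂_2 = 17 ⇒ b_1 = 27 − 8 − 17 = 2; all invariant factors of ∂_2 are 1 so no torsion. So H_1 ≅ Z^2.
rank ∂_2 = 17, rank ∂_3 = 0 ⇒ b_2 = 18 − 17 − 0 = 1. So H_2 ≅ Z.

H_0 ≅ Z,  H_1 ≅ Z^2,  H_2 ≅ Z.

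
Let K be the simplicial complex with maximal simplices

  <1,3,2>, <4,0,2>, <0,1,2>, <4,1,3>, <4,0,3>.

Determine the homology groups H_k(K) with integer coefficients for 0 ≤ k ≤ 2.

H_0 ≅ Z,  H_1 ≅ Z,  H_2 = 0.

We work with the vertex ordering 0 < 1 < 2 < 3 < 4. The simplices of K, each written with vertices in increasing order, are:

  0-simplices (5): [0], [1], [2], [3], [4]
  1-simplices (10): [0,1], [0,2], [0,3], [0,4], [1,2], [1,3], [1,4], [2,3], [2,4], [3,4]
  2-simplices (5): [0,1,2], [0,2,4], [0,3,4], [1,2,3], [1,3,4]

giving chain groups C_0 ≅ Z^5, C_1 ≅ Z^10, C_2 ≅ Z^5.

The boundary map ∂_1: C_1 → C_0 is given by ∂[p,q] = [q] − [p].
As a 5×10 matrix over Z this has rank 4, with invariant factors (1,1,1,1).

∂_2: C_2 → C_1 acts by ∂[p,q,r] = [q,r] − [p,r] + [p,q]. For instance
  ∂[1,2,3] = [2,3] − [1,3] + [1,2],
  ∂[0,3,4] = [3,4] − [0,4] + [0,3].
The 10×5 boundary matrix has rank 5 and Smith normal form diag(1,1,1,1,1).

Now H_k = ker ∂_k / im ∂_{k+1}, so:

  H_0: rank C_0 − rank ∂_1 = 5 − 4 = 1, and the invariant factors of ∂_1 are all 1, so H_0 ≅ Z.
  H_1: rank ker ∂_1 − rank ∂_2 = (10 − 4) − 5 = 1, and the invariant factors of ∂_2 are all 1, so H_1 ≅ Z.
  H_2: rank ker ∂_2 − rank ∂_3 = (5 − 5) − 0 = 0, and there is no ∂_3, so H_2 ≅ 0.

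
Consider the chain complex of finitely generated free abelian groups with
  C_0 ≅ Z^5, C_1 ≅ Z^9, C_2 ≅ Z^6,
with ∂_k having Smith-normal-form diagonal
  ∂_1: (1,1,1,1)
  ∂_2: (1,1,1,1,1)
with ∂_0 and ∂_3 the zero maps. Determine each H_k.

H_0 = Z,  H_1 = 0,  H_2 = Z.

H_0: b_0 = 5 − 0 − 4 = 1; torsion from ∂_1 factors > 1: none. So H_0 = Z.
H_1: b_1 = 9 − 4 − 5 = 0; torsion from ∂_2 factors > 1: none. So H_1 = 0.
H_2: b_2 = 6 − 5 − 0 = 1; torsion from ∂_3 factors > 1: none. So H_2 = Z.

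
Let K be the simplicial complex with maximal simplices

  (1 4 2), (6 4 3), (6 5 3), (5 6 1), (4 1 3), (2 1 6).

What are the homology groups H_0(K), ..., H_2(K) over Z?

H_0 = Z,  H_1 = Z,  H_2 = 0.

Take the total order 1 < 2 < 3 < 4 < 5 < 6 on the vertex set. Then K (dimension 2) consists of the simplices:

  0-simplices (6): [1], [2], [3], [4], [5], [6]
  1-simplices (12): [1,2], [1,3], [1,4], [1,5], [1,6], [2,4], [2,6], [3,4], [3,5], [3,6], [4,6], [5,6]
  2-simplices (6): [1,2,4], [1,2,6], [1,3,4], [1,5,6], [3,4,6], [3,5,6]

so the chain groups are C_0 ≅ Z^6, C_1 ≅ Z^12, C_2 ≅ Z^6.

∂_1: C_1 → C_0 sends each edge [p,q] (with p < q) to q − p.
The resulting 6×12 matrix has rank 5, and its Smith normal form has invariant factors (1,1,1,1,1).

The boundary map ∂_2: C_2 → C_1 sends each 2-simplex [p,q,r] to [q,r] − [p,r] + [p,q]. For instance
  ∂[1,2,6] = [2,6] − [1,6] + [1,2],
  ∂[1,2,4] = [2,4] − [1,4] + [1,2].
This gives a 12×6 integer matrix of rank 6; reducing to Smith normal form yields diagonal entries (1,1,1,1,1,1).

Reading off H_k = ker ∂_k / im ∂_{k+1}:

  H_0: rank C_0 − rank ∂_1 = 6 − 5 = 1, and the invariant factors of ∂_1 are all 1, so H_0 ≅ Z.
  H_1: rank ker ∂_1 − rank ∂_2 = (12 − 5) − 6 = 1, and the invariant factors of ∂_2 are all 1, so H_1 ≅ Z.
  H_2: rank ker ∂_2 − rank ∂_3 = (6 − 6) − 0 = 0, and there is no ∂_3, so H_2 ≅ 0.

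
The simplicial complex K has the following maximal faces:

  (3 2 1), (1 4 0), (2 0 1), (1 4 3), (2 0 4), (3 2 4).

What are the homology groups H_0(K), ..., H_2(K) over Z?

Order the vertices as 0 < 1 < 2 < 3 < 4. Listing each simplex with vertices in this order, K has dimension 2 with simplices:

  0-simplices (5): [0], [1], [2], [3], [4]
  1-simplices (9): [0,1], [0,2], [0,4], [1,2], [1,3], [1,4], [2,3], [2,4], [3,4]
  2-simplices (6): [0,1,2], [0,1,4], [0,2,4], [1,2,3], [1,3,4], [2,3,4]

so the chain groups are C_0 ≅ Z^5, C_1 ≅ Z^9, C_2 ≅ Z^6.

∂_1: C_1 → C_0 sends each edge [p,q] (with p < q) to q − p. For instance
  ∂[2,4] = [4] − [2].
This gives a 5×9 integer matrix of rank 4; reducing to Smith normal form yields diagonal entries (1,1,1,1).

∂_2: C_2 → C_1 acts by ∂[p,q,r] = [q,r] − [p,r] + [p,q]. For instance
  ∂[0,1,2] = [1,2] − [0,2] + [0,1],
  ∂[0,2,4] = [2,4] − [0,4] + [0,2].
The 9×6 boundary matrix has rank 5 and Smith normal form diag(1,1,1,1,1).

From H_k ≅ ker(∂_k) / im(∂_{k+1}) we obtain:

  H_0: rank C_0 − rank ∂_1 = 5 − 4 = 1, and the invariant factors of ∂_1 are all 1, so H_0 ≅ Z.
  H_1: rank ker ∂_1 − rank ∂_2 = (9 − 4) − 5 = 0, and the invariant factors of ∂_2 are all 1, so H_1 ≅ 0.
  H_2: rank ker ∂_2 − rank ∂_3 = (6 − 5) − 0 = 1, and there is no ∂_3, so H_2 ≅ Z.

H_0 ≅ Z,  H_1 = 0,  H_2 ≅ Z.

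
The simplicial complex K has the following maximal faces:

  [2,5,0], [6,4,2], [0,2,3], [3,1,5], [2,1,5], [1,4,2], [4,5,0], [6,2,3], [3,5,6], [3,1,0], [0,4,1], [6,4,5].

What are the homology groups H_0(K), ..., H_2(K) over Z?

Take the total order 0 < 1 < 2 < 3 < 4 < 5 < 6 on the vertex set. Then K (dimension 2) consists of the simplices:

  0-simplices (7): [0], [1], [2], [3], [4], [5], [6]
  1-simplices (18): [0,1], [0,2], [0,3], [0,4], [0,5], [1,2], [1,3], [1,4], [1,5], [2,3], [2,4], [2,5], [2,6], [3,5], [3,6], [4,5], [4,6], [5,6]
  2-simplices (12): [0,1,3], [0,1,4], [0,2,3], [0,2,5], [0,4,5], [1,2,4], [1,2,5], [1,3,5], [2,3,6], [2,4,6], [3,5,6], [4,5,6]

so the chain groups are C_0 ≅ Z^7, C_1 ≅ Z^18, C_2 ≅ Z^12.

The boundary map ∂_1: C_1 → C_0 is given by ∂[p,q] = [q] − [p].
As a 7×18 matrix over Z this has rank 6, with invariant factors (1,1,1,1,1,1).

∂_2: C_2 → C_1 sends each 2-simplex [p,q,r] to [q,r] − [p,r] + [p,q]. For instance
  ∂[1,2,5] = [2,5] − [1,5] + [1,2],
  ∂[4,5,6] = [5,6] − [4,6] + [4,5].
As a 18×12 matrix over Z this has rank 12, with invariant factors (1,1,1,1,1,1,1,1,1,1,1,2).

From H_k ≅ ker(∂_k) / im(∂_{k+1}) we obtain:

  H_0: rank C_0 − rank ∂_1 = 7 − 6 = 1, and the invariant factors of ∂_1 are all 1, so H_0 = Z.
  H_1: rank ker ∂_1 − rank ∂_2 = (18 − 6) − 12 = 0, and ∂_2 has invariant factor 2 > 1, so H_1 = Z/2.
  H_2: rank ker ∂_2 − rank ∂_3 = (12 − 12) − 0 = 0, and there is no ∂_3, so H_2 = 0.

As a check, the Euler characteristic is 7 − 18 + 12 = 1, which agrees with 1 − 0 + 0 = 1.

H_0 ≅ Z,  H_1 ≅ Z/2,  H_2 = 0.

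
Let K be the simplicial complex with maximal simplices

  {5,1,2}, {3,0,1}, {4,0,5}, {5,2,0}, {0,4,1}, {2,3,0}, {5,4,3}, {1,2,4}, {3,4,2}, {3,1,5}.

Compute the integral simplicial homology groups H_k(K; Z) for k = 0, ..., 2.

K has 6 vertices, 15 edges, 10 triangles.
rank ∂_0 = 0, rank ∂_1 = 5 ⇒ b_0 = 6 − 0 − 5 = 1; all invariant factors of ∂_1 are 1 so no torsion. So H_0 = Z.
rank ∂_1 = 5, rank ∂_2 = 10 ⇒ b_1 = 15 − 5 − 10 = 0; ∂_2 has invariant factor(s) [2] giving torsion. So H_1 = Z/2Z.
rank ∂_2 = 10, rank ∂_3 = 0 ⇒ b_2 = 10 − 10 − 0 = 0. So H_2 = 0.

H_0 = Z,  H_1 = Z/2Z,  H_2 = 0.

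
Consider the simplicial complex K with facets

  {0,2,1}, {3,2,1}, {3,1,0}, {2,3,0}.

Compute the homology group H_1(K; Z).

K has 4 vertices, 6 edges, 4 triangles.
rank ∂_1 = 3, rank ∂_2 = 3 ⇒ b_1 = 6 − 3 − 3 = 0; all invariant factors of ∂_2 are 1 so no torsion. So H_1 = 0.

H_1 = 0.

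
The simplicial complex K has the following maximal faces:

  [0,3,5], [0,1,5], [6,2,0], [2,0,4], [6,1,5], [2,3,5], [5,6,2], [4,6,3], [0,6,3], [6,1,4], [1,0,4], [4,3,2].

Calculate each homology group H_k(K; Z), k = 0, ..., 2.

Fix the vertex order 0 < 1 < 2 < 3 < 4 < 5 < 6 and write every simplex with vertices in increasing order. Then dim K = 2 and the simplices of K are:

  0-simplices (7): [0], [1], [2], [3], [4], [5], [6]
  1-simplices (18): [0,1], [0,2], [0,3], [0,4], [0,5], [0,6], [1,4], [1,5], [1,6], [2,3], [2,4], [2,5], [2,6], [3,4], [3,5], [3,6], [4,6], [5,6]
  2-simplices (12): [0,1,4], [0,1,5], [0,2,4], [0,2,6], [0,3,5], [0,3,6], [1,4,6], [1,5,6], [2,3,4], [2,3,5], [2,5,6], [3,4,6]

giving chain groups C_0 ≅ Z^7, C_1 ≅ Z^18, C_2 ≅ Z^12.

∂_1: C_1 → C_0 maps an edge to its endpoints' difference, ∂[p,q] = q − p.
This gives a 7×18 integer matrix of rank 6; reducing to Smith normal form yields diagonal entries (1,1,1,1,1,1).

Boundary ∂_2: C_2 → C_1 acts by ∂[p,q,r] = [q,r] − [p,r] + [p,q]. For instance
  ∂[0,2,4] = [2,4] − [0,4] + [0,2],
  ∂[2,5,6] = [5,6] − [2,6] + [2,5].
This gives a 18×12 integer matrix of rank 12; reducing to Smith normal form yields diagonal entries (1,1,1,1,1,1,1,1,1,1,1,2).

From H_k ≅ ker(∂_k) / im(∂_{k+1}) we obtain:

  H_0: rank C_0 − rank ∂_1 = 7 − 6 = 1, and the invariant factors of ∂_1 are all 1, so H_0 ≅ Z.
  H_1: rank ker ∂_1 − rank ∂_2 = (18 − 6) − 12 = 0, and ∂_2 has invariant factor 2 > 1, so H_1 ≅ Z_2.
  H_2: rank ker ∂_2 − rank ∂_3 = (12 − 12) − 0 = 0, and there is no ∂_3, so H_2 ≅ 0.

(K is a triangulation of the real projective plane RP^2.)

H_0 = Z,  H_1 = Z_2,  H_2 = 0.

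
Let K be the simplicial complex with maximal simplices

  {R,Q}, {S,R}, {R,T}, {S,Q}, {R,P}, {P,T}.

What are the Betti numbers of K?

Order the vertices as P < Q < R < S < T. Listing each simplex with vertices in this order, K has dimension 1 with simplices:

  0-simplices (5): P, Q, R, S, T
  1-simplices (6): PR, PT, QR, QS, RS, RT

Hence C_0 ≅ Z^5, C_1 ≅ Z^6.

The boundary map ∂_1: C_1 → C_0 is given by ∂[p,q] = [q] − [p].
As a 5×6 matrix over Z this has rank 4, with invariant factors (1,1,1,1).

Reading off H_k = ker ∂_k / im ∂_{k+1}:

  H_0: rank C_0 − rank ∂_1 = 5 − 4 = 1, and the invariant factors of ∂_1 are all 1, so H_0 = Z.
  H_1: rank ker ∂_1 − rank ∂_2 = (6 − 4) − 0 = 2, and there is no ∂_2, so H_1 = Z^2.

As a check, the Euler characteristic is 5 − 6 = -1, which agrees with 1 − 2 = -1.

Hence the Betti numbers are b_0 = 1, b_1 = 2.

b_0 = 1, b_1 = 2.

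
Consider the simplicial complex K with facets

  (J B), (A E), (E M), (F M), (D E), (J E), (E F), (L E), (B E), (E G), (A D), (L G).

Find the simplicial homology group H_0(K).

Order the vertices as A < B < D < E < F < G < J < L < M. Listing each simplex with vertices in this order, K has dimension 1 with simplices:

  0-simplices (9): A, B, D, E, F, G, J, L, M
  1-simplices (12): AD, AE, BE, BJ, DE, EF, EG, EJ, EL, EM, FM, GL

so the chain groups are C_0 ≅ Z^9, C_1 ≅ Z^12.

Boundary ∂_1: C_1 → C_0 is given by ∂[p,q] = [q] − [p].
The resulting 9×12 matrix has rank 8, and its Smith normal form has invariant factors (1,1,1,1,1,1,1,1).

From H_k ≅ ker(∂_k) / im(∂_{k+1}) we obtain:

  H_0: rank C_0 − rank ∂_1 = 9 − 8 = 1, and the invariant factors of ∂_1 are all 1, so H_0 ≅ Z.

H_0 = Z.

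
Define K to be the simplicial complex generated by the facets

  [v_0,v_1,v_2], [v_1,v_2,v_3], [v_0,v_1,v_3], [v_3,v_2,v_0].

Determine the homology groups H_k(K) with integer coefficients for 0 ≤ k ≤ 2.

K has 4 vertices, 6 edges, 4 triangles.
rank ∂_0 = 0, rank ∂_1 = 3 ⇒ b_0 = 4 − 0 − 3 = 1; all invariant factors of ∂_1 are 1 so no torsion. So H_0 = Z.
rank ∂_1 = 3, rank ∂_2 = 3 ⇒ b_1 = 6 − 3 − 3 = 0; all invariant factors of ∂_2 are 1 so no torsion. So H_1 = 0.
rank ∂_2 = 3, rank ∂_3 = 0 ⇒ b_2 = 4 − 3 − 0 = 1. So H_2 = Z.

H_0 = Z,  H_1 = 0,  H_2 = Z.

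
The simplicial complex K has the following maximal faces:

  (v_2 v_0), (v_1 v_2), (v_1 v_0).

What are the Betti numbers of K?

b_0 = 1, b_1 = 1.

Order the vertices as v_0 < v_1 < v_2. Listing each simplex with vertices in this order, K has dimension 1 with simplices:

  0-simplices (3): [v_0], [v_1], [v_2]
  1-simplices (3): [v_0,v_1], [v_0,v_2], [v_1,v_2]

so the chain groups are C_0 ≅ Z^3, C_1 ≅ Z^3.

The boundary map ∂_1: C_1 → C_0 sends each edge [p,q] (with p < q) to q − p.
The resulting 3×3 matrix has rank 2, and its Smith normal form has invariant factors (1,1).

From H_k ≅ ker(∂_k) / im(∂_{k+1}) we obtain:

  H_0: rank C_0 − rank ∂_1 = 3 − 2 = 1, and the invariant factors of ∂_1 are all 1, so H_0 ≅ Z.
  H_1: rank ker ∂_1 − rank ∂_2 = (3 − 2) − 0 = 1, and there is no ∂_2, so H_1 ≅ Z.

Hence the Betti numbers are b_0 = 1, b_1 = 1.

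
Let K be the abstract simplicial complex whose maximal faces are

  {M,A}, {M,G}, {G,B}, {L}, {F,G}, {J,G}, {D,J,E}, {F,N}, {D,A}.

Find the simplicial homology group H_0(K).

K has 10 vertices, 10 edges, 1 triangle.
rank ∂_0 = 0, rank ∂_1 = 8 ⇒ b_0 = 10 − 0 − 8 = 2; all invariant factors of ∂_1 are 1 so no torsion. So H_0 ≅ Z^2.

H_0 = Z^2.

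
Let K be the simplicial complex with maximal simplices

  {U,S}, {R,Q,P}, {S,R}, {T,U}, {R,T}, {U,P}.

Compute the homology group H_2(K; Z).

H_2 ≅ 0.

Order the vertices as P < Q < R < S < T < U. Listing each simplex with vertices in this order, K has dimension 2 with simplices:

  0-simplices (6): P, Q, R, S, T, U
  1-simplices (8): PQ, PR, PU, QR, RS, RT, SU, TU
  2-simplices (1): PQR

so the chain groups are C_0 ≅ Z^6, C_1 ≅ Z^8, C_2 ≅ Z^1.

∂_1: C_1 → C_0 sends each edge [p,q] (with p < q) to q − p.
This gives a 6×8 integer matrix of rank 5; reducing to Smith normal form yields diagonal entries (1,1,1,1,1).

∂_2: C_2 → C_1 acts by ∂[p,q,r] = [q,r] − [p,r] + [p,q]. For instance
  ∂PQR = QR − PR + PQ.
As a 8×1 matrix over Z this has rank 1, with invariant factors (1).

Reading off H_k = ker ∂_k / im ∂_{k+1}:

  H_2: rank ker ∂_2 − rank ∂_3 = (1 − 1) − 0 = 0, and there is no ∂_3, so H_2 ≅ 0.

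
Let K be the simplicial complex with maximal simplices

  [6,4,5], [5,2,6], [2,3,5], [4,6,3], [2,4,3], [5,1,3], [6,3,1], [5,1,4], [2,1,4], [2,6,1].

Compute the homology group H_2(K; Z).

H_2 ≅ 0.

We work with the vertex ordering 1 < 2 < 3 < 4 < 5 < 6. The simplices of K, each written with vertices in increasing order, are:

  0-simplices (6): [1], [2], [3], [4], [5], [6]
  1-simplices (15): [1,2], [1,3], [1,4], [1,5], [1,6], [2,3], [2,4], [2,5], [2,6], [3,4], [3,5], [3,6], [4,5], [4,6], [5,6]
  2-simplices (10): [1,2,4], [1,2,6], [1,3,5], [1,3,6], [1,4,5], [2,3,4], [2,3,5], [2,5,6], [3,4,6], [4,5,6]

giving chain groups C_0 ≅ Z^6, C_1 ≅ Z^15, C_2 ≅ Z^10.

∂_1: C_1 → C_0 sends each edge [p,q] (with p < q) to q − p. For instance
  ∂[3,6] = [6] − [3].
The resulting 6×15 matrix has rank 5, and its Smith normal form has invariant factors (1,1,1,1,1).

∂_2: C_2 → C_1 sends each 2-simplex [p,q,r] to [q,r] − [p,r] + [p,q]. For instance
  ∂[1,4,5] = [4,5] − [1,5] + [1,4],
  ∂[1,2,6] = [2,6] − [1,6] + [1,2].
This gives a 15×10 integer matrix of rank 10; reducing to Smith normal form yields diagonal entries (1,1,1,1,1,1,1,1,1,2).

From H_k ≅ ker(∂_k) / im(∂_{k+1}) we obtain:

  H_2: rank ker ∂_2 − rank ∂_3 = (10 − 10) − 0 = 0, and there is no ∂_3, so H_2 = 0.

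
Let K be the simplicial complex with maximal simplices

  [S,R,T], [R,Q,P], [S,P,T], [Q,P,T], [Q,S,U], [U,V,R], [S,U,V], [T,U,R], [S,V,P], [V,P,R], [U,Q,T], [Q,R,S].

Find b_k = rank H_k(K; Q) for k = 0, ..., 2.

K has 7 vertices, 18 edges, 12 triangles.
rank ∂_0 = 0, rank ∂_1 = 6 ⇒ b_0 = 7 − 0 − 6 = 1; all invariant factors of ∂_1 are 1 so no torsion. So H_0 = Z.
rank ∂_1 = 6, rank ∂_2 = 12 ⇒ b_1 = 18 − 6 − 12 = 0; ∂_2 has invariant factor(s) [2] giving torsion. So H_1 = Z/2.
rank ∂_2 = 12, rank ∂_3 = 0 ⇒ b_2 = 12 − 12 − 0 = 0. So H_2 = 0.

b_0 = 1, b_1 = 0, b_2 = 0.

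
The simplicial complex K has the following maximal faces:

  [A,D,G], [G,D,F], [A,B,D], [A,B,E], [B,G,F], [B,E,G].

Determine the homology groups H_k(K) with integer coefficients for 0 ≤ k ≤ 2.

H_0 ≅ Z,  H_1 ≅ Z,  H_2 = 0.

Take the total order A < B < D < E < F < G on the vertex set. Then K (dimension 2) consists of the simplices:

  0-simplices (6): A, B, D, E, F, G
  1-simplices (12): AB, AD, AE, AG, BD, BE, BF, BG, DF, DG, EG, FG
  2-simplices (6): ABD, ABE, ADG, BEG, BFG, DFG

giving chain groups C_0 ≅ Z^6, C_1 ≅ Z^12, C_2 ≅ Z^6.

∂_1: C_1 → C_0 is given by ∂[p,q] = [q] − [p]. For instance
  ∂DF = F − D.
This gives a 6×12 integer matrix of rank 5; reducing to Smith normal form yields diagonal entries (1,1,1,1,1).

The boundary map ∂_2: C_2 → C_1 maps a triangle to the signed sum of its edges. For instance
  ∂BEG = EG − BG + BE,
  ∂ADG = DG − AG + AD.
This gives a 12×6 integer matrix of rank 6; reducing to Smith normal form yields diagonal entries (1,1,1,1,1,1).

Computing H_k = (kernel of ∂_k) / (image of ∂_{k+1}):

  H_0: rank C_0 − rank ∂_1 = 6 − 5 = 1, and the invariant factors of ∂_1 are all 1, so H_0 = Z.
  H_1: rank ker ∂_1 − rank ∂_2 = (12 − 5) − 6 = 1, and the invariant factors of ∂_2 are all 1, so H_1 = Z.
  H_2: rank ker ∂_2 − rank ∂_3 = (6 − 6) − 0 = 0, and there is no ∂_3, so H_2 = 0.

(K is a triangulation of the cylinder S^1 x I.)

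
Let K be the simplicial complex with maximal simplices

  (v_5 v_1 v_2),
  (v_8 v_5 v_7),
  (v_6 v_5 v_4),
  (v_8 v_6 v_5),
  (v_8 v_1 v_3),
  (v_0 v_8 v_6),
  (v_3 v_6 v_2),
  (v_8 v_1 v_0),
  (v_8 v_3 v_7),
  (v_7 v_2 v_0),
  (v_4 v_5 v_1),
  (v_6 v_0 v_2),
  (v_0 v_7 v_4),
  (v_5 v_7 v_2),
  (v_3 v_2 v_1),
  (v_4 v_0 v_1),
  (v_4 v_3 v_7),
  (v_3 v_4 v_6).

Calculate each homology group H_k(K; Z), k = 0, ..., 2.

K has 9 vertices, 27 edges, 18 triangles.
rank ∂_0 = 0, rank ∂_1 = 8 ⇒ b_0 = 9 − 0 − 8 = 1; all invariant factors of ∂_1 are 1 so no torsion. So H_0 ≅ Z.
rank ∂_1 = 8, rank ∂_2 = 17 ⇒ b_1 = 27 − 8 − 17 = 2; all invariant factors of ∂_2 are 1 so no torsion. So H_1 ≅ Z^2.
rank ∂_2 = 17, rank ∂_3 = 0 ⇒ b_2 = 18 − 17 − 0 = 1. So H_2 ≅ Z.

H_0 = Z,  H_1 = Z^2,  H_2 = Z.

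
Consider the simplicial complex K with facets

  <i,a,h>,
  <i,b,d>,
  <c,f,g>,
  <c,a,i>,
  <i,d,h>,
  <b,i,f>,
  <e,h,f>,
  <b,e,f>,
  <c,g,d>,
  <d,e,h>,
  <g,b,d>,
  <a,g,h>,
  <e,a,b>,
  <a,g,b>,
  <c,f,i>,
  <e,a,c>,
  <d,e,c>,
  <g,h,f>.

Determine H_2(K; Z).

Order the vertices as a < b < c < d < e < f < g < h < i. Listing each simplex with vertices in this order, K has dimension 2 with simplices:

  0-simplices (9): a, b, c, d, e, f, g, h, i
  1-simplices (27): ab, ac, ae, ag, ah, ai, bd, be, bf, bg, bi, cd, ce, cf, cg, ci, de, dg, dh, di, ef, eh, fg, fh, fi, gh, hi
  2-simplices (18): abe, abg, ace, aci, agh, ahi, bdg, bdi, bef, bfi, cde, cdg, cfg, cfi, deh, dhi, efh, fgh

Hence C_0 ≅ Z^9, C_1 ≅ Z^27, C_2 ≅ Z^18.

∂_1: C_1 → C_0 sends each edge [p,q] (with p < q) to q − p.
The resulting 9×27 matrix has rank 8, and its Smith normal form has invariant factors (1,1,1,1,1,1,1,1).

∂_2: C_2 → C_1 maps a triangle to the signed sum of its edges. For instance
  ∂abg = bg − ag + ab,
  ∂agh = gh − ah + ag.
This gives a 27×18 integer matrix of rank 17; reducing to Smith normal form yields diagonal entries (1,1,1,1,1,1,1,1,1,1,1,1,1,1,1,1,1).

Now H_k = ker ∂_k / im ∂_{k+1}, so:

  H_2: rank ker ∂_2 − rank ∂_3 = (18 − 17) − 0 = 1, and there is no ∂_3, so H_2 ≅ Z.

(K is a triangulation of the torus T^2.)

H_2 = Z.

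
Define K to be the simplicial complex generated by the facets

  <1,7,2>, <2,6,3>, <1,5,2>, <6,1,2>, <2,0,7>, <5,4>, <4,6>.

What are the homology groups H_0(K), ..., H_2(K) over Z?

H_0 = Z,  H_1 = Z,  H_2 = 0.

Take the total order 0 < 1 < 2 < 3 < 4 < 5 < 6 < 7 on the vertex set. Then K (dimension 2) consists of the simplices:

  0-simplices (8): [0], [1], [2], [3], [4], [5], [6], [7]
  1-simplices (13): [0,2], [0,7], [1,2], [1,5], [1,6], [1,7], [2,3], [2,5], [2,6], [2,7], [3,6], [4,5], [4,6]
  2-simplices (5): [0,2,7], [1,2,5], [1,2,6], [1,2,7], [2,3,6]

so the chain groups are C_0 ≅ Z^8, C_1 ≅ Z^13, C_2 ≅ Z^5.

The boundary map ∂_1: C_1 → C_0 is given by ∂[p,q] = [q] − [p]. For instance
  ∂[1,2] = [2] − [1].
As a 8×13 matrix over Z this has rank 7, with invariant factors (1,1,1,1,1,1,1).

∂_2: C_2 → C_1 acts by ∂[p,q,r] = [q,r] − [p,r] + [p,q]. For instance
  ∂[1,2,6] = [2,6] − [1,6] + [1,2],
  ∂[0,2,7] = [2,7] − [0,7] + [0,2].
The resulting 13×5 matrix has rank 5, and its Smith normal form has invariant factors (1,1,1,1,1).

From H_k ≅ ker(∂_k) / im(∂_{k+1}) we obtain:

  H_0: rank C_0 − rank ∂_1 = 8 − 7 = 1, and the invariant factors of ∂_1 are all 1, so H_0 ≅ Z.
  H_1: rank ker ∂_1 − rank ∂_2 = (13 − 7) − 5 = 1, and the invariant factors of ∂_2 are all 1, so H_1 ≅ Z.
  H_2: rank ker ∂_2 − rank ∂_3 = (5 − 5) − 0 = 0, and there is no ∂_3, so H_2 ≅ 0.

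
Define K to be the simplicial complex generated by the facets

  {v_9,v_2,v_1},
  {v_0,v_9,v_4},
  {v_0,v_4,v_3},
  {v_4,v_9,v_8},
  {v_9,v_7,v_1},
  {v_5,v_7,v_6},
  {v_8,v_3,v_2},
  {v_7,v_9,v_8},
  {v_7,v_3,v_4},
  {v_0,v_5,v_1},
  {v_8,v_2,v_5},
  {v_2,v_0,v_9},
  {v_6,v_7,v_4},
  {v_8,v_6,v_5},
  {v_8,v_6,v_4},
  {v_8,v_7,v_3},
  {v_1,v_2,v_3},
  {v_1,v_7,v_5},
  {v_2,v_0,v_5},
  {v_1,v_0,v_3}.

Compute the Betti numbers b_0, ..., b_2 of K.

b_0 = 1, b_1 = 1, b_2 = 0.

Order the vertices as v_0 < v_1 < v_2 < v_3 < v_4 < v_5 < v_6 < v_7 < v_8 < v_9. Listing each simplex with vertices in this order, K has dimension 2 with simplices:

  0-simplices (10): [v_0], [v_1], [v_2], [v_3], [v_4], [v_5], [v_6], [v_7], [v_8], [v_9]
  1-simplices (30): (30 of them)
  2-simplices (20): (20 of them)

so the chain groups are C_0 ≅ Z^10, C_1 ≅ Z^30, C_2 ≅ Z^20.

∂_1: C_1 → C_0 sends each edge [p,q] (with p < q) to q − p.
This gives a 10×30 integer matrix of rank 9; reducing to Smith normal form yields diagonal entries (1,1,1,1,1,1,1,1,1).

∂_2: C_2 → C_1 sends each 2-simplex [p,q,r] to [q,r] − [p,r] + [p,q]. For instance
  ∂[v_4,v_8,v_9] = [v_8,v_9] − [v_4,v_9] + [v_4,v_8],
  ∂[v_3,v_7,v_8] = [v_7,v_8] − [v_3,v_8] + [v_3,v_7].
As a 30×20 matrix over Z this has rank 20, with invariant factors (1,1,1,1,1,1,1,1,1,1,1,1,1,1,1,1,1,1,1,2).

From H_k ≅ ker(∂_k) / im(∂_{k+1}) we obtain:

  H_0: rank C_0 − rank ∂_1 = 10 − 9 = 1, and the invariant factors of ∂_1 are all 1, so H_0 ≅ Z.
  H_1: rank ker ∂_1 − rank ∂_2 = (30 − 9) − 20 = 1, and ∂_2 has invariant factor 2 > 1, so H_1 ≅ Z ⊕ Z_2.
  H_2: rank ker ∂_2 − rank ∂_3 = (20 − 20) − 0 = 0, and there is no ∂_3, so H_2 ≅ 0.

As a check, the Euler characteristic is 10 − 30 + 20 = 0, which agrees with 1 − 1 + 0 = 0.

Hence the Betti numbers are b_0 = 1, b_1 = 1, b_2 = 0.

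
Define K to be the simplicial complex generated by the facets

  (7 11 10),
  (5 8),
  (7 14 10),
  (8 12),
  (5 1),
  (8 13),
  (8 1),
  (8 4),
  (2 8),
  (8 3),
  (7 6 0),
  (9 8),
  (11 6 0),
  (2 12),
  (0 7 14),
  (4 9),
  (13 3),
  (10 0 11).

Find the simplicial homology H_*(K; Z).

We work with the vertex ordering 0 < 1 < 2 < 3 < 4 < 5 < 6 < 7 < 8 < 9 < 10 < 11 < 12 < 13 < 14. The simplices of K, each written with vertices in increasing order, are:

  0-simplices (15): [0], [1], [2], [3], [4], [5], [6], [7], [8], [9], [10], [11], [12], [13], [14]
  1-simplices (24): (24 of them)
  2-simplices (6): [0,6,7], [0,6,11], [0,7,14], [0,10,11], [7,10,11], [7,10,14]

so the chain groups are C_0 ≅ Z^15, C_1 ≅ Z^24, C_2 ≅ Z^6.

The boundary map ∂_1: C_1 → C_0 is given by ∂[p,q] = [q] − [p]. For instance
  ∂[6,7] = [7] − [6].
The 15×24 boundary matrix has rank 13 and Smith normal form diag(1,1,1,1,1,1,1,1,1,1,1,1,1).

Boundary ∂_2: C_2 → C_1 acts by ∂[p,q,r] = [q,r] − [p,r] + [p,q]. For instance
  ∂[7,10,14] = [10,14] − [7,14] + [7,10],
  ∂[0,6,7] = [6,7] − [0,7] + [0,6].
This gives a 24×6 integer matrix of rank 6; reducing to Smith normal form yields diagonal entries (1,1,1,1,1,1).

Reading off H_k = ker ∂_k / im ∂_{k+1}:

  H_0: rank C_0 − rank ∂_1 = 15 − 13 = 2, and the invariant factors of ∂_1 are all 1, so H_0 ≅ Z^2.
  H_1: rank ker ∂_1 − rank ∂_2 = (24 − 13) − 6 = 5, and the invariant factors of ∂_2 are all 1, so H_1 ≅ Z^5.
  H_2: rank ker ∂_2 − rank ∂_3 = (6 − 6) − 0 = 0, and there is no ∂_3, so H_2 ≅ 0.

As a check, the Euler characteristic is 15 − 24 + 6 = -3, which agrees with 2 − 5 + 0 = -3.

H_0 ≅ Z^2,  H_1 ≅ Z^5,  H_2 = 0.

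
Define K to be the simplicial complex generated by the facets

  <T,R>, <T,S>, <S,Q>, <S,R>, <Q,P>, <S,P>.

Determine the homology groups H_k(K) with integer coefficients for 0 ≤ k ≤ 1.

Take the total order P < Q < R < S < T on the vertex set. Then K (dimension 1) consists of the simplices:

  0-simplices (5): P, Q, R, S, T
  1-simplices (6): PQ, PS, QS, RS, RT, ST

Hence C_0 ≅ Z^5, C_1 ≅ Z^6.

The boundary map ∂_1: C_1 → C_0 maps an edge to its endpoints' difference, ∂[p,q] = q − p. For instance
  ∂PS = S − P.
The resulting 5×6 matrix has rank 4, and its Smith normal form has invariant factors (1,1,1,1).

Computing H_k = (kernel of ∂_k) / (image of ∂_{k+1}):

  H_0: rank C_0 − rank ∂_1 = 5 − 4 = 1, and the invariant factors of ∂_1 are all 1, so H_0 ≅ Z.
  H_1: rank ker ∂_1 − rank ∂_2 = (6 − 4) − 0 = 2, and there is no ∂_2, so H_1 ≅ Z^2.

H_0 = Z,  H_1 = Z^2.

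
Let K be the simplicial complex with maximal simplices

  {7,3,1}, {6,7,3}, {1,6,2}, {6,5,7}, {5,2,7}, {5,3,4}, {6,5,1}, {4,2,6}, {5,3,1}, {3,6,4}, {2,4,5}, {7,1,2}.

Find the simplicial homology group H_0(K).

H_0 = Z.

We work with the vertex ordering 1 < 2 < 3 < 4 < 5 < 6 < 7. The simplices of K, each written with vertices in increasing order, are:

  0-simplices (7): [1], [2], [3], [4], [5], [6], [7]
  1-simplices (18): [1,2], [1,3], [1,5], [1,6], [1,7], [2,4], [2,5], [2,6], [2,7], [3,4], [3,5], [3,6], [3,7], [4,5], [4,6], [5,6], [5,7], [6,7]
  2-simplices (12): [1,2,6], [1,2,7], [1,3,5], [1,3,7], [1,5,6], [2,4,5], [2,4,6], [2,5,7], [3,4,5], [3,4,6], [3,6,7], [5,6,7]

giving chain groups C_0 ≅ Z^7, C_1 ≅ Z^18, C_2 ≅ Z^12.

Boundary ∂_1: C_1 → C_0 maps an edge to its endpoints' difference, ∂[p,q] = q − p. For instance
  ∂[2,5] = [5] − [2].
The resulting 7×18 matrix has rank 6, and its Smith normal form has invariant factors (1,1,1,1,1,1).

The boundary map ∂_2: C_2 → C_1 maps a triangle to the signed sum of its edges. For instance
  ∂[1,3,5] = [3,5] − [1,5] + [1,3],
  ∂[3,4,5] = [4,5] − [3,5] + [3,4].
As a 18×12 matrix over Z this has rank 12, with invariant factors (1,1,1,1,1,1,1,1,1,1,1,2).

From H_k ≅ ker(∂_k) / im(∂_{k+1}) we obtain:

  H_0: rank C_0 − rank ∂_1 = 7 − 6 = 1, and the invariant factors of ∂_1 are all 1, so H_0 ≅ Z.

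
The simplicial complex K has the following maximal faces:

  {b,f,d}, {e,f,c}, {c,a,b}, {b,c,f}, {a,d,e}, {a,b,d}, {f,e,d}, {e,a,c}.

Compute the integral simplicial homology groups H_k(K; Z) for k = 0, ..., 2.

H_0 = Z,  H_1 = 0,  H_2 = Z.

Fix the vertex order a < b < c < d < e < f and write every simplex with vertices in increasing order. Then dim K = 2 and the simplices of K are:

  0-simplices (6): a, b, c, d, e, f
  1-simplices (12): ab, ac, ad, ae, bc, bd, bf, ce, cf, de, df, ef
  2-simplices (8): abc, abd, ace, ade, bcf, bdf, cef, def

giving chain groups C_0 ≅ Z^6, C_1 ≅ Z^12, C_2 ≅ Z^8.

Boundary ∂_1: C_1 → C_0 maps an edge to its endpoints' difference, ∂[p,q] = q − p.
This gives a 6×12 integer matrix of rank 5; reducing to Smith normal form yields diagonal entries (1,1,1,1,1).

The boundary map ∂_2: C_2 → C_1 acts by ∂[p,q,r] = [q,r] − [p,r] + [p,q]. For instance
  ∂abc = bc − ac + ab,
  ∂cef = ef − cf + ce.
As a 12×8 matrix over Z this has rank 7, with invariant factors (1,1,1,1,1,1,1).

Reading off H_k = ker ∂_k / im ∂_{k+1}:

  H_0: rank C_0 − rank ∂_1 = 6 − 5 = 1, and the invariant factors of ∂_1 are all 1, so H_0 ≅ Z.
  H_1: rank ker ∂_1 − rank ∂_2 = (12 − 5) − 7 = 0, and the invariant factors of ∂_2 are all 1, so H_1 ≅ 0.
  H_2: rank ker ∂_2 − rank ∂_3 = (8 − 7) − 0 = 1, and there is no ∂_3, so H_2 ≅ Z.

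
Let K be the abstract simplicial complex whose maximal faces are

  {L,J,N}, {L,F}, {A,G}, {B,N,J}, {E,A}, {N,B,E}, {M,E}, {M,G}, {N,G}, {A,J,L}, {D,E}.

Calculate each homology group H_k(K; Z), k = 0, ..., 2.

Take the total order A < B < D < E < F < G < J < L < M < N on the vertex set. Then K (dimension 2) consists of the simplices:

  0-simplices (10): A, B, D, E, F, G, J, L, M, N
  1-simplices (16): AE, AG, AJ, AL, BE, BJ, BN, DE, EM, EN, FL, GM, GN, JL, JN, LN
  2-simplices (4): AJL, BEN, BJN, JLN

Hence C_0 ≅ Z^10, C_1 ≅ Z^16, C_2 ≅ Z^4.

The boundary map ∂_1: C_1 → C_0 is given by ∂[p,q] = [q] − [p].
The 10×16 boundary matrix has rank 9 and Smith normal form diag(1,1,1,1,1,1,1,1,1).

∂_2: C_2 → C_1 sends each 2-simplex [p,q,r] to [q,r] − [p,r] + [p,q]. For instance
  ∂AJL = JL − AL + AJ,
  ∂BJN = JN − BN + BJ.
This gives a 16×4 integer matrix of rank 4; reducing to Smith normal form yields diagonal entries (1,1,1,1).

Reading off H_k = ker ∂_k / im ∂_{k+1}:

  H_0: rank C_0 − rank ∂_1 = 10 − 9 = 1, and the invariant factors of ∂_1 are all 1, so H_0 ≅ Z.
  H_1: rank ker ∂_1 − rank ∂_2 = (16 − 9) − 4 = 3, and the invariant factors of ∂_2 are all 1, so H_1 ≅ Z^3.
  H_2: rank ker ∂_2 − rank ∂_3 = (4 − 4) − 0 = 0, and there is no ∂_3, so H_2 ≅ 0.

H_0 ≅ Z,  H_1 ≅ Z^3,  H_2 = 0.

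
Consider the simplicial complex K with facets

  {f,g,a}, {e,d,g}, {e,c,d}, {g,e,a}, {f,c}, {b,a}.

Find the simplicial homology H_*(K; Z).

Fix the vertex order a < b < c < d < e < f < g and write every simplex with vertices in increasing order. Then dim K = 2 and the simplices of K are:

  0-simplices (7): a, b, c, d, e, f, g
  1-simplices (11): ab, ae, af, ag, cd, ce, cf, de, dg, eg, fg
  2-simplices (4): aeg, afg, cde, deg

so the chain groups are C_0 ≅ Z^7, C_1 ≅ Z^11, C_2 ≅ Z^4.

The boundary map ∂_1: C_1 → C_0 is given by ∂[p,q] = [q] − [p]. For instance
  ∂de = e − d.
The 7×11 boundary matrix has rank 6 and Smith normal form diag(1,1,1,1,1,1).

Boundary ∂_2: C_2 → C_1 maps a triangle to the signed sum of its edges. For instance
  ∂aeg = eg − ag + ae,
  ∂cde = de − ce + cd.
This gives a 11×4 integer matrix of rank 4; reducing to Smith normal form yields diagonal entries (1,1,1,1).

Computing H_k = (kernel of ∂_k) / (image of ∂_{k+1}):

  H_0: rank C_0 − rank ∂_1 = 7 − 6 = 1, and the invariant factors of ∂_1 are all 1, so H_0 ≅ Z.
  H_1: rank ker ∂_1 − rank ∂_2 = (11 − 6) − 4 = 1, and the invariant factors of ∂_2 are all 1, so H_1 ≅ Z.
  H_2: rank ker ∂_2 − rank ∂_3 = (4 − 4) − 0 = 0, and there is no ∂_3, so H_2 ≅ 0.

H_0 = Z,  H_1 = Z,  H_2 = 0.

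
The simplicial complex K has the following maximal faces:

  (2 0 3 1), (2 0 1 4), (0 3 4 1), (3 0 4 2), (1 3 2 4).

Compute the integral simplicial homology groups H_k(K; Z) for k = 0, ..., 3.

We work with the vertex ordering 0 < 1 < 2 < 3 < 4. The simplices of K, each written with vertices in increasing order, are:

  0-simplices (5): [0], [1], [2], [3], [4]
  1-simplices (10): [0,1], [0,2], [0,3], [0,4], [1,2], [1,3], [1,4], [2,3], [2,4], [3,4]
  2-simplices (10): [0,1,2], [0,1,3], [0,1,4], [0,2,3], [0,2,4], [0,3,4], [1,2,3], [1,2,4], [1,3,4], [2,3,4]
  3-simplices (5): [0,1,2,3], [0,1,2,4], [0,1,3,4], [0,2,3,4], [1,2,3,4]

Hence C_0 ≅ Z^5, C_1 ≅ Z^10, C_2 ≅ Z^10, C_3 ≅ Z^5.

The boundary map ∂_1: C_1 → C_0 maps an edge to its endpoints' difference, ∂[p,q] = q − p.
The 5×10 boundary matrix has rank 4 and Smith normal form diag(1,1,1,1).

The boundary map ∂_2: C_2 → C_1 sends each 2-simplex [p,q,r] to [q,r] − [p,r] + [p,q]. For instance
  ∂[0,2,4] = [2,4] − [0,4] + [0,2],
  ∂[0,1,3] = [1,3] − [0,3] + [0,1].
This gives a 10×10 integer matrix of rank 6; reducing to Smith normal form yields diagonal entries (1,1,1,1,1,1).

The boundary map ∂_3: C_3 → C_2 sends each 3-simplex σ to the alternating sum Σ_i (−1)^i (σ with its i-th vertex removed). For instance
  ∂[0,2,3,4] = [2,3,4] − [0,3,4] + [0,2,4] − [0,2,3],
  ∂[0,1,2,3] = [1,2,3] − [0,2,3] + [0,1,3] − [0,1,2].
As a 10×5 matrix over Z this has rank 4, with invariant factors (1,1,1,1).

Now H_k = ker ∂_k / im ∂_{k+1}, so:

  H_0: rank C_0 − rank ∂_1 = 5 − 4 = 1, and the invariant factors of ∂_1 are all 1, so H_0 ≅ Z.
  H_1: rank ker ∂_1 − rank ∂_2 = (10 − 4) − 6 = 0, and the invariant factors of ∂_2 are all 1, so H_1 ≅ 0.
  H_2: rank ker ∂_2 − rank ∂_3 = (10 − 6) − 4 = 0, and the invariant factors of ∂_3 are all 1, so H_2 ≅ 0.
  H_3: rank ker ∂_3 − rank ∂_4 = (5 − 4) − 0 = 1, and there is no ∂_4, so H_3 ≅ Z.

H_0 = Z,  H_1 = 0,  H_2 = 0,  H_3 = Z.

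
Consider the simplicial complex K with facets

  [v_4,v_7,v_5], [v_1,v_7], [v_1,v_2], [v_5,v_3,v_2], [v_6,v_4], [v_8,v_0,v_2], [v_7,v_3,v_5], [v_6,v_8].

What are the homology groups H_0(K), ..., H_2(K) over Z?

H_0 ≅ Z,  H_1 ≅ Z^2,  H_2 = 0.

Fix the vertex order v_0 < v_1 < v_2 < v_3 < v_4 < v_5 < v_6 < v_7 < v_8 and write every simplex with vertices in increasing order. Then dim K = 2 and the simplices of K are:

  0-simplices (9): [v_0], [v_1], [v_2], [v_3], [v_4], [v_5], [v_6], [v_7], [v_8]
  1-simplices (14): [v_0,v_2], [v_0,v_8], [v_1,v_2], [v_1,v_7], [v_2,v_3], [v_2,v_5], [v_2,v_8], [v_3,v_5], [v_3,v_7], [v_4,v_5], [v_4,v_6], [v_4,v_7], [v_5,v_7], [v_6,v_8]
  2-simplices (4): [v_0,v_2,v_8], [v_2,v_3,v_5], [v_3,v_5,v_7], [v_4,v_5,v_7]

so the chain groups are C_0 ≅ Z^9, C_1 ≅ Z^14, C_2 ≅ Z^4.

Boundary ∂_1: C_1 → C_0 sends each edge [p,q] (with p < q) to q − p.
The resulting 9×14 matrix has rank 8, and its Smith normal form has invariant factors (1,1,1,1,1,1,1,1).

∂_2: C_2 → C_1 acts by ∂[p,q,r] = [q,r] − [p,r] + [p,q]. For instance
  ∂[v_0,v_2,v_8] = [v_2,v_8] − [v_0,v_8] + [v_0,v_2],
  ∂[v_3,v_5,v_7] = [v_5,v_7] − [v_3,v_7] + [v_3,v_5].
This gives a 14×4 integer matrix of rank 4; reducing to Smith normal form yields diagonal entries (1,1,1,1).

Computing H_k = (kernel of ∂_k) / (image of ∂_{k+1}):

  H_0: rank C_0 − rank ∂_1 = 9 − 8 = 1, and the invariant factors of ∂_1 are all 1, so H_0 = Z.
  H_1: rank ker ∂_1 − rank ∂_2 = (14 − 8) − 4 = 2, and the invariant factors of ∂_2 are all 1, so H_1 = Z^2.
  H_2: rank ker ∂_2 − rank ∂_3 = (4 − 4) − 0 = 0, and there is no ∂_3, so H_2 = 0.

As a check, the Euler characteristic is 9 − 14 + 4 = -1, which agrees with 1 − 2 + 0 = -1.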